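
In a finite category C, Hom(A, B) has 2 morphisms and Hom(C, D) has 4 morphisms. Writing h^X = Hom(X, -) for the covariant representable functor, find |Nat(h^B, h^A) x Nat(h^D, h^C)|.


By the Yoneda lemma, Nat(h^B, h^A) is isomorphic to Hom(A, B),
so |Nat(h^B, h^A)| = |Hom(A, B)| and |Nat(h^D, h^C)| = |Hom(C, D)|.
|Hom(A, B)| = 2, |Hom(C, D)| = 4.
|Nat(h^B, h^A) x Nat(h^D, h^C)| = 2 * 4 = 8

8


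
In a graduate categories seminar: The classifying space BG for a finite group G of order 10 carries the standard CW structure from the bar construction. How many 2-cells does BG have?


In the bar-construction CW model of BG, the n-cells are indexed by
n-tuples [g_1|...|g_n] of non-identity elements of G (degenerate
simplices with some g_i = e do not contribute cells), so there are
(|G| - 1)^n n-cells.
For dim = 2 with |G| = 10:
cells = (10 - 1)^2 = 9^2 = 81

81


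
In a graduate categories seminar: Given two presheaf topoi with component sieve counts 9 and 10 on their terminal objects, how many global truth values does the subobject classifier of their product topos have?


In a product of presheaf topoi E_1 x E_2, the subobject classifier
is Omega = Omega_1 x Omega_2 (componentwise), so
|Omega(top)| = |Omega_1(top_1)| * |Omega_2(top_2)|.
= 9 * 10 = 90.

90


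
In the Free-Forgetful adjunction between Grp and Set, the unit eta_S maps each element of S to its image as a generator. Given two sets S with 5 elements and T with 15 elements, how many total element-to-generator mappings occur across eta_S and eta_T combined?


The unit eta_X: X -> U(F(X)) of the Free-Forgetful adjunction
maps each element of X to a generator of F(X). For X = S + T (disjoint
union in Set), |S + T| = |S| + |T|.
Total mappings = 5 + 15 = 20.

20


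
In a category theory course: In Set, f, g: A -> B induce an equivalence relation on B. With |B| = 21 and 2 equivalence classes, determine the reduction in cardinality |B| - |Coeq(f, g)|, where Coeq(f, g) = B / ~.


The coequalizer Coeq(f, g) = B / ~ has one element per equivalence class.
|B| = 21, |Coeq(f, g)| = 2.
|B| - |Coeq(f, g)| = 21 - 2 = 19.

19


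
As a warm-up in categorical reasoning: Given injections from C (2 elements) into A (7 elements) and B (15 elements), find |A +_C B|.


The pushout A +_C B identifies the images of C in A and B.
|A +_C B| = |A| + |B| - |C| (for injections).
= 7 + 15 - 2 = 20

20


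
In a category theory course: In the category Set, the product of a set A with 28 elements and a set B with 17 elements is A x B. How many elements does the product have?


In Set, the product A x B is the Cartesian product.
By the universal property, |A x B| = |A| * |B|.
|A x B| = 28 * 17 = 476

476


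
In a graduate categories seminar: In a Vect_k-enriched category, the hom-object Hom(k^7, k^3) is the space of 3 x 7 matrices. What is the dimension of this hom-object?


In Vect-enriched categories, Hom(k^n, k^m) is the space of m x n matrices.
dim(Hom(k^7, k^3)) = 3 * 7 = 21

21


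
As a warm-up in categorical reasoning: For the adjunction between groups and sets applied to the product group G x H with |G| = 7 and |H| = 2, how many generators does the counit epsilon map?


The counit epsilon_K: F(U(K)) -> K of the Free-Forgetful adjunction
maps |K| generators of F(U(K)) into K. For K = G x H (the product group),
|G x H| = |G| * |H|.
Total generators mapped = 7 * 2 = 14.

14


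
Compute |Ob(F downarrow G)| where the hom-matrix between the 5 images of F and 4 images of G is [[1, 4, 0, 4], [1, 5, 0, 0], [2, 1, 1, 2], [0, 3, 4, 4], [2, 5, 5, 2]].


Objects of (F downarrow G) are triples (a, b, h: F(a)->G(b)).
The count equals the sum of all entries in the hom-matrix.
sum(row 0) = 9
sum(row 1) = 6
sum(row 2) = 6
sum(row 3) = 11
sum(row 4) = 14
Grand total = 46

46


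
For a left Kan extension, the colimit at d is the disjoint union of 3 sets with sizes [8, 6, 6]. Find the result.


Pointwise, the left Kan extension (Lan_F H)(d) is the colimit, indexed
by the comma category (F downarrow d), of H composed with the
projection (F downarrow d) -> C. Here that colimit is given
as a coproduct (disjoint union) of sets, so its cardinality is the
sum of the sizes of the summands.
Coproduct of sets with sizes: 8 + 6 + 6
= 20

20


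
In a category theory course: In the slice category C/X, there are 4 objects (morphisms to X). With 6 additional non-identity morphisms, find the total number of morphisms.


In the slice category C/X, objects are morphisms to X.
Identity morphisms: 4 (one per object of C/X).
Non-identity morphisms: 6.
Total = 4 + 6 = 10

10


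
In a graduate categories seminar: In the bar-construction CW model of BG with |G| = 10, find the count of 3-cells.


In the bar-construction CW model of BG, the n-cells are indexed by
n-tuples [g_1|...|g_n] of non-identity elements of G (degenerate
simplices with some g_i = e do not contribute cells), so there are
(|G| - 1)^n n-cells.
For dim = 3 with |G| = 10:
cells = (10 - 1)^3 = 9^3 = 729

729


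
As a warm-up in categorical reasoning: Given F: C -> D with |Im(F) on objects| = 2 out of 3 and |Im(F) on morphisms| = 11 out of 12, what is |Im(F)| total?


The image of F consists of distinct objects and distinct morphisms.
|Im(F)| on objects = 2
|Im(F)| on morphisms = 11
Total image cardinality = 2 + 11 = 13

13


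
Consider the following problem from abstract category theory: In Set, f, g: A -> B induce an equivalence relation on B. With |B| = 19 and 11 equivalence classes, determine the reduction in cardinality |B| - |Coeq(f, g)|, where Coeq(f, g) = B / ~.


The coequalizer Coeq(f, g) = B / ~ has one element per equivalence class.
|B| = 19, |Coeq(f, g)| = 11.
|B| - |Coeq(f, g)| = 19 - 11 = 8.

8


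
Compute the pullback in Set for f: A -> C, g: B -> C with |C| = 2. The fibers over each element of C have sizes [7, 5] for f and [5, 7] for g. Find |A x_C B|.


The pullback A x_C B consists of pairs (a, b) with f(a) = g(b).
For each element c in C, the fiber product has |f^-1(c)| * |g^-1(c)| elements.
Summing over C: 7 * 5 + 5 * 7
= 35 + 35 = 70

70


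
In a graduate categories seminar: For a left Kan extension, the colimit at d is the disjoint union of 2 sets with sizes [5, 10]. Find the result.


Pointwise, the left Kan extension (Lan_F H)(d) is the colimit, indexed
by the comma category (F downarrow d), of H composed with the
projection (F downarrow d) -> C. Here that colimit is given
as a coproduct (disjoint union) of sets, so its cardinality is the
sum of the sizes of the summands.
Coproduct of sets with sizes: 5 + 10
= 15

15


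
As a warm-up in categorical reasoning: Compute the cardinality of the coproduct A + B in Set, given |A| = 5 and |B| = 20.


In Set, the coproduct A + B is the disjoint union.
|A + B| = |A| + |B| = 5 + 20 = 25

25


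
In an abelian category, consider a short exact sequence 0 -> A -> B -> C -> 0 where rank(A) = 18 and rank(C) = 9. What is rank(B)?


For a short exact sequence 0 -> A -> B -> C -> 0,
rank is additive: rank(B) = rank(A) + rank(C).
rank(B) = 18 + 9 = 27

27


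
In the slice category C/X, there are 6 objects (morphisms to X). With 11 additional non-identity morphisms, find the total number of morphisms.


In the slice category C/X, objects are morphisms to X.
Identity morphisms: 6 (one per object of C/X).
Non-identity morphisms: 11.
Total = 6 + 11 = 17

17


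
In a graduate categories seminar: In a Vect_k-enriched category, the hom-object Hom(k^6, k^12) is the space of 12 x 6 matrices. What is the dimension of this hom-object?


In Vect-enriched categories, Hom(k^n, k^m) is the space of m x n matrices.
dim(Hom(k^6, k^12)) = 12 * 6 = 72

72


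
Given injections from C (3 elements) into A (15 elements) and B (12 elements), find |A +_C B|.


The pushout A +_C B identifies the images of C in A and B.
|A +_C B| = |A| + |B| - |C| (for injections).
= 15 + 12 - 3 = 24

24


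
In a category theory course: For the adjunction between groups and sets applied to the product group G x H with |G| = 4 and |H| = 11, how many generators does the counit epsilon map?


The counit epsilon_K: F(U(K)) -> K of the Free-Forgetful adjunction
maps |K| generators of F(U(K)) into K. For K = G x H (the product group),
|G x H| = |G| * |H|.
Total generators mapped = 4 * 11 = 44.

44


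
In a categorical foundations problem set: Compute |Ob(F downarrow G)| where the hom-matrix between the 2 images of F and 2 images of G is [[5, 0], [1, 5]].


Objects of (F downarrow G) are triples (a, b, h: F(a)->G(b)).
The count equals the sum of all entries in the hom-matrix.
sum(row 0) = 5
sum(row 1) = 6
Grand total = 11

11


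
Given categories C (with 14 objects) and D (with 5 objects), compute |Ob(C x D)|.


The product category C x D has objects that are pairs (c, d).
Number of pairs = |Ob(C)| * |Ob(D)| = 14 * 5 = 70

70


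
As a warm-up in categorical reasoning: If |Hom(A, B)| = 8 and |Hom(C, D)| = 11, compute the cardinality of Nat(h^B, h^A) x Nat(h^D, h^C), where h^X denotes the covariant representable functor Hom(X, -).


By the Yoneda lemma, Nat(h^B, h^A) is isomorphic to Hom(A, B),
so |Nat(h^B, h^A)| = |Hom(A, B)| and |Nat(h^D, h^C)| = |Hom(C, D)|.
|Hom(A, B)| = 8, |Hom(C, D)| = 11.
|Nat(h^B, h^A) x Nat(h^D, h^C)| = 8 * 11 = 88

88


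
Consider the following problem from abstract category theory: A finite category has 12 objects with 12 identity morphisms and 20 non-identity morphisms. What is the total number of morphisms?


Each object has an identity morphism, giving 12 identities.
Adding the 20 non-identity morphisms:
Total = 12 + 20 = 32

32


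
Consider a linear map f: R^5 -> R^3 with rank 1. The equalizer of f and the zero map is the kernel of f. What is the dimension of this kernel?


The equalizer of f and the zero map is ker(f).
By the rank-nullity theorem: dim(ker(f)) = dim(domain) - rank(f).
dim(ker(f)) = 5 - 1 = 4

4


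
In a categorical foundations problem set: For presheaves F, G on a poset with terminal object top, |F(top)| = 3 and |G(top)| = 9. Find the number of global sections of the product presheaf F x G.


Global sections of a presheaf on a poset with terminal top satisfy
Gamma(H) ~ H(top). Presheaves admit pointwise products, so
(F x G)(top) = F(top) x G(top) (Cartesian product).
|Gamma(F x G)| = |F(top)| * |G(top)| = 3 * 9 = 27.

27


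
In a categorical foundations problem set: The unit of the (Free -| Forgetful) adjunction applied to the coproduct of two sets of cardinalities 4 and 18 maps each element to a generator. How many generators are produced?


The unit eta_X: X -> U(F(X)) of the Free-Forgetful adjunction
maps each element of X to a generator of F(X). For X = S + T (disjoint
union in Set), |S + T| = |S| + |T|.
Total mappings = 4 + 18 = 22.

22


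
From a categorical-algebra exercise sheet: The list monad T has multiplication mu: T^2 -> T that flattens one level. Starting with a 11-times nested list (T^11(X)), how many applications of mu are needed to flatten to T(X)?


Each application of mu: T^2 -> T removes one layer of nesting.
Starting at depth 11 (i.e., T^11(X)), we need to reach T(X).
Number of mu applications = 11 - 1 = 10

10


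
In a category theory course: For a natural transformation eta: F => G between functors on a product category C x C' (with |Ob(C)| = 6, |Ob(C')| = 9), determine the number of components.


A natural transformation eta: F => G assigns one component morphism per
object of the domain category.
The domain is the product category C x C', so
|Ob(C x C')| = |Ob(C)| * |Ob(C')| = 6 * 9 = 54.
Therefore eta has 54 component morphisms.

54


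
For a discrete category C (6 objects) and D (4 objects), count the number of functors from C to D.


A functor from a discrete category C to D is determined by
where each object maps. Each of the 6 objects of C can map
to any of the 4 objects of D independently.
Number of functors = 4^6 = 4096

4096


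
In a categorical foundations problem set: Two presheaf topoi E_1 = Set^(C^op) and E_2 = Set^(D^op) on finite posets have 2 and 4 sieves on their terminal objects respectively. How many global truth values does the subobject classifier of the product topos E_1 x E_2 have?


In a product of presheaf topoi E_1 x E_2, the subobject classifier
is Omega = Omega_1 x Omega_2 (componentwise), so
|Omega(top)| = |Omega_1(top_1)| * |Omega_2(top_2)|.
= 2 * 4 = 8.

8


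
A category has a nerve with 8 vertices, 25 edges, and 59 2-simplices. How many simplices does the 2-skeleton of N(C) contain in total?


The 2-skeleton of the nerve N(C) consists of simplices in dimensions 0, 1, 2:
  |N(C)_0| = 8 (objects)
  |N(C)_1| = 25 (morphisms)
  |N(C)_2| = 59 (composable pairs)
Total = 8 + 25 + 59 = 92

92


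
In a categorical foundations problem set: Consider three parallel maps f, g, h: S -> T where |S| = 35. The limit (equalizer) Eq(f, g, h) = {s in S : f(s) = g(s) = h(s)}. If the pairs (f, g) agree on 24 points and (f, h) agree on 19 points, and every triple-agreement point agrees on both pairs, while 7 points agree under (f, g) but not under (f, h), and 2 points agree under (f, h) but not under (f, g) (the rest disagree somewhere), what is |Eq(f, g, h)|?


Eq(f, g, h) is the triple-agreement set: points in S where all three
maps take the same value. Using inclusion-exclusion on the pairwise data:
Pair (f, g) agrees on 24 points; pair (f, h) on 19 points.
Points agreeing under (f, g) but not (f, h) = 7; under (f, h) but not (f, g) = 2.
Triple-agreement = agreement-in-(f, g) minus points that agree under (f, g) but not (f, h):
|Eq(f, g, h)| = 24 - 7 = 17
(cross-check via (f, h): 19 - 2 = 17.)

17


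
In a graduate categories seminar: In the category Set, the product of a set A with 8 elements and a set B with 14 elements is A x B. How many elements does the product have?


In Set, the product A x B is the Cartesian product.
By the universal property, |A x B| = |A| * |B|.
|A x B| = 8 * 14 = 112

112


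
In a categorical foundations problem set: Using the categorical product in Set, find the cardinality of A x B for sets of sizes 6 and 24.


In Set, the product A x B is the Cartesian product.
By the universal property, |A x B| = |A| * |B|.
|A x B| = 6 * 24 = 144

144


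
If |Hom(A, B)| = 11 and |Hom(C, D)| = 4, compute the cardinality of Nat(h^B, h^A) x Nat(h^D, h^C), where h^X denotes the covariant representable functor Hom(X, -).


By the Yoneda lemma, Nat(h^B, h^A) is isomorphic to Hom(A, B),
so |Nat(h^B, h^A)| = |Hom(A, B)| and |Nat(h^D, h^C)| = |Hom(C, D)|.
|Hom(A, B)| = 11, |Hom(C, D)| = 4.
|Nat(h^B, h^A) x Nat(h^D, h^C)| = 11 * 4 = 44

44


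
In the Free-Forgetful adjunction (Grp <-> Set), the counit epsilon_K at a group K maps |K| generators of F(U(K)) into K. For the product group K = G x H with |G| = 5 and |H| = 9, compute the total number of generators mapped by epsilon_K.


The counit epsilon_K: F(U(K)) -> K of the Free-Forgetful adjunction
maps |K| generators of F(U(K)) into K. For K = G x H (the product group),
|G x H| = |G| * |H|.
Total generators mapped = 5 * 9 = 45.

45


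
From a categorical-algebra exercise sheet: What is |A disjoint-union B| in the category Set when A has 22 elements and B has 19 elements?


In Set, the coproduct A + B is the disjoint union.
|A + B| = |A| + |B| = 22 + 19 = 41

41


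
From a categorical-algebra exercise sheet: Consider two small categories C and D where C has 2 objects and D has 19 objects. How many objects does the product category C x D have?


The product category C x D has objects that are pairs (c, d).
Number of pairs = |Ob(C)| * |Ob(D)| = 2 * 19 = 38

38


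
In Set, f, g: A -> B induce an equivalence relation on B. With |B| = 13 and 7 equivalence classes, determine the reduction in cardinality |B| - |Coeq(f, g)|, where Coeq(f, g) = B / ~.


The coequalizer Coeq(f, g) = B / ~ has one element per equivalence class.
|B| = 13, |Coeq(f, g)| = 7.
|B| - |Coeq(f, g)| = 13 - 7 = 6.

6


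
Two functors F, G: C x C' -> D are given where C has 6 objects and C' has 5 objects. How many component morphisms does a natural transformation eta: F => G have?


A natural transformation eta: F => G assigns one component morphism per
object of the domain category.
The domain is the product category C x C', so
|Ob(C x C')| = |Ob(C)| * |Ob(C')| = 6 * 5 = 30.
Therefore eta has 30 component morphisms.

30


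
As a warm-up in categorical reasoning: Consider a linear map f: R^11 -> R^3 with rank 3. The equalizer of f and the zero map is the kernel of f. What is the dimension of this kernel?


The equalizer of f and the zero map is ker(f).
By the rank-nullity theorem: dim(ker(f)) = dim(domain) - rank(f).
dim(ker(f)) = 11 - 3 = 8

8


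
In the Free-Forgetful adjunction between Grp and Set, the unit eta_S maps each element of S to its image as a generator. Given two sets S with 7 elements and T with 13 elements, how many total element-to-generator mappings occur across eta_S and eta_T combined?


The unit eta_X: X -> U(F(X)) of the Free-Forgetful adjunction
maps each element of X to a generator of F(X). For X = S + T (disjoint
union in Set), |S + T| = |S| + |T|.
Total mappings = 7 + 13 = 20.

20


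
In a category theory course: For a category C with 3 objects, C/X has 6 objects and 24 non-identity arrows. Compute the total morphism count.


In the slice category C/X, objects are morphisms to X.
Identity morphisms: 6 (one per object of C/X).
Non-identity morphisms: 24.
Total = 6 + 24 = 30

30


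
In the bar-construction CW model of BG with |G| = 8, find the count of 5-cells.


In the bar-construction CW model of BG, the n-cells are indexed by
n-tuples [g_1|...|g_n] of non-identity elements of G (degenerate
simplices with some g_i = e do not contribute cells), so there are
(|G| - 1)^n n-cells.
For dim = 5 with |G| = 8:
cells = (8 - 1)^5 = 7^5 = 16807

16807


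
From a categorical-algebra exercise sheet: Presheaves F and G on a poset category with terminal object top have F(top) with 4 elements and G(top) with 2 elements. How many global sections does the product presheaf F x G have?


Global sections of a presheaf on a poset with terminal top satisfy
Gamma(H) ~ H(top). Presheaves admit pointwise products, so
(F x G)(top) = F(top) x G(top) (Cartesian product).
|Gamma(F x G)| = |F(top)| * |G(top)| = 4 * 2 = 8.

8


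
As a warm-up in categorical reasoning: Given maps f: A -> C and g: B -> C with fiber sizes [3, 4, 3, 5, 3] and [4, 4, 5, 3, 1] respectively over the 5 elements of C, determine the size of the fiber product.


The pullback A x_C B consists of pairs (a, b) with f(a) = g(b).
For each element c in C, the fiber product has |f^-1(c)| * |g^-1(c)| elements.
Summing over C: 3 * 4 + 4 * 4 + 3 * 5 + 5 * 3 + 3 * 1
= 12 + 16 + 15 + 15 + 3 = 61

61


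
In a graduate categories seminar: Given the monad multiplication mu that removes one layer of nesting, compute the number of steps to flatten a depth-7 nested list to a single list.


Each application of mu: T^2 -> T removes one layer of nesting.
Starting at depth 7 (i.e., T^7(X)), we need to reach T(X).
Number of mu applications = 7 - 1 = 6

6


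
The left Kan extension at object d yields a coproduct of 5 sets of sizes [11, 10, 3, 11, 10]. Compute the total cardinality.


Pointwise, the left Kan extension (Lan_F H)(d) is the colimit, indexed
by the comma category (F downarrow d), of H composed with the
projection (F downarrow d) -> C. Here that colimit is given
as a coproduct (disjoint union) of sets, so its cardinality is the
sum of the sizes of the summands.
Coproduct of sets with sizes: 11 + 10 + 3 + 11 + 10
= 45

45


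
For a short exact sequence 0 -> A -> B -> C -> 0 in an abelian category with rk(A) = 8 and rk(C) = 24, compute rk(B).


For a short exact sequence 0 -> A -> B -> C -> 0,
rank is additive: rank(B) = rank(A) + rank(C).
rank(B) = 8 + 24 = 32

32


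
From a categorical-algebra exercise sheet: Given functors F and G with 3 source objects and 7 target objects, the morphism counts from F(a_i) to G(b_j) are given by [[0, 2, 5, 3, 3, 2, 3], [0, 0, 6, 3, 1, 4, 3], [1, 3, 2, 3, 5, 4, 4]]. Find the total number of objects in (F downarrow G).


Objects of (F downarrow G) are triples (a, b, h: F(a)->G(b)).
The count equals the sum of all entries in the hom-matrix.
sum(row 0) = 18
sum(row 1) = 17
sum(row 2) = 22
Grand total = 57

57


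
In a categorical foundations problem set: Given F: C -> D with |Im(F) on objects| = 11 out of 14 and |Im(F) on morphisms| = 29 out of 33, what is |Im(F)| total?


The image of F consists of distinct objects and distinct morphisms.
|Im(F)| on objects = 11
|Im(F)| on morphisms = 29
Total image cardinality = 11 + 29 = 40

40


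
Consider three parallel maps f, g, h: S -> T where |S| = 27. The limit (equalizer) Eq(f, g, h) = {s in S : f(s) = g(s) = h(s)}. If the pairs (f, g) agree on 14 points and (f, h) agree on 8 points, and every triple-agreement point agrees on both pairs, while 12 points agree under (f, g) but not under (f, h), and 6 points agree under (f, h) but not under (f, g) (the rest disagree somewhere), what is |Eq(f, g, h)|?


Eq(f, g, h) is the triple-agreement set: points in S where all three
maps take the same value. Using inclusion-exclusion on the pairwise data:
Pair (f, g) agrees on 14 points; pair (f, h) on 8 points.
Points agreeing under (f, g) but not (f, h) = 12; under (f, h) but not (f, g) = 6.
Triple-agreement = agreement-in-(f, g) minus points that agree under (f, g) but not (f, h):
|Eq(f, g, h)| = 14 - 12 = 2
(cross-check via (f, h): 8 - 6 = 2.)

2


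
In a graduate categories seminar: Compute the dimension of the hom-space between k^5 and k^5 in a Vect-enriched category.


In Vect-enriched categories, Hom(k^n, k^m) is the space of m x n matrices.
dim(Hom(k^5, k^5)) = 5 * 5 = 25

25


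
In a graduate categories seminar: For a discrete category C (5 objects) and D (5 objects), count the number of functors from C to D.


A functor from a discrete category C to D is determined by
where each object maps. Each of the 5 objects of C can map
to any of the 5 objects of D independently.
Number of functors = 5^5 = 3125

3125


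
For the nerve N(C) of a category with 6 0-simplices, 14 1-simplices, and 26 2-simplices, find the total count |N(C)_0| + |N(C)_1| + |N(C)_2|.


The 2-skeleton of the nerve N(C) consists of simplices in dimensions 0, 1, 2:
  |N(C)_0| = 6 (objects)
  |N(C)_1| = 14 (morphisms)
  |N(C)_2| = 26 (composable pairs)
Total = 6 + 14 + 26 = 46

46


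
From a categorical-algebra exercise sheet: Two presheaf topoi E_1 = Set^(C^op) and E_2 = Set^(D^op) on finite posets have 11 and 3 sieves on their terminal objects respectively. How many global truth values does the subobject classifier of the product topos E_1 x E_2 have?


In a product of presheaf topoi E_1 x E_2, the subobject classifier
is Omega = Omega_1 x Omega_2 (componentwise), so
|Omega(top)| = |Omega_1(top_1)| * |Omega_2(top_2)|.
= 11 * 3 = 33.

33


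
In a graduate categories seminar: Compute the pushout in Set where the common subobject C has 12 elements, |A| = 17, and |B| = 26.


The pushout A +_C B identifies the images of C in A and B.
|A +_C B| = |A| + |B| - |C| (for injections).
= 17 + 26 - 12 = 31

31


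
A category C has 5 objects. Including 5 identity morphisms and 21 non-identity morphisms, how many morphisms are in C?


Each object has an identity morphism, giving 5 identities.
Adding the 21 non-identity morphisms:
Total = 5 + 21 = 26

26


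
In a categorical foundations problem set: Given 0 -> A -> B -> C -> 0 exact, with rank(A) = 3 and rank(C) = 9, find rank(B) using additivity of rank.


For a short exact sequence 0 -> A -> B -> C -> 0,
rank is additive: rank(B) = rank(A) + rank(C).
rank(B) = 3 + 9 = 12

12


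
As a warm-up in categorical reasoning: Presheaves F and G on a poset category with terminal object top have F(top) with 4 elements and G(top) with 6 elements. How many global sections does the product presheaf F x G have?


Global sections of a presheaf on a poset with terminal top satisfy
Gamma(H) ~ H(top). Presheaves admit pointwise products, so
(F x G)(top) = F(top) x G(top) (Cartesian product).
|Gamma(F x G)| = |F(top)| * |G(top)| = 4 * 6 = 24.

24


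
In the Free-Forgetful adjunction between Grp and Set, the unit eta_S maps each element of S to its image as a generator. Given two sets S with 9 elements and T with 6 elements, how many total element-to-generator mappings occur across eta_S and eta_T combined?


The unit eta_X: X -> U(F(X)) of the Free-Forgetful adjunction
maps each element of X to a generator of F(X). For X = S + T (disjoint
union in Set), |S + T| = |S| + |T|.
Total mappings = 9 + 6 = 15.

15


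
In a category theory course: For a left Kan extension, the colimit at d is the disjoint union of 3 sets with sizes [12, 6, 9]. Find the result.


Pointwise, the left Kan extension (Lan_F H)(d) is the colimit, indexed
by the comma category (F downarrow d), of H composed with the
projection (F downarrow d) -> C. Here that colimit is given
as a coproduct (disjoint union) of sets, so its cardinality is the
sum of the sizes of the summands.
Coproduct of sets with sizes: 12 + 6 + 9
= 27

27


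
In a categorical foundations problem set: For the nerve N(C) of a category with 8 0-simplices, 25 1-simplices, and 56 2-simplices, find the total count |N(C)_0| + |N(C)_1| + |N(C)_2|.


The 2-skeleton of the nerve N(C) consists of simplices in dimensions 0, 1, 2:
  |N(C)_0| = 8 (objects)
  |N(C)_1| = 25 (morphisms)
  |N(C)_2| = 56 (composable pairs)
Total = 8 + 25 + 56 = 89

89


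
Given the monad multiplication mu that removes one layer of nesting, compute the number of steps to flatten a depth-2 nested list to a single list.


Each application of mu: T^2 -> T removes one layer of nesting.
Starting at depth 2 (i.e., T^2(X)), we need to reach T(X).
Number of mu applications = 2 - 1 = 1

1


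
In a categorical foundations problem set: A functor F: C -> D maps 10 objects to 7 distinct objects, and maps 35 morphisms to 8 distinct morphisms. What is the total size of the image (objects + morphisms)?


The image of F consists of distinct objects and distinct morphisms.
|Im(F)| on objects = 7
|Im(F)| on morphisms = 8
Total image cardinality = 7 + 8 = 15

15


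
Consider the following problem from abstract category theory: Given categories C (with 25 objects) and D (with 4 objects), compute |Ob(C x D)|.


The product category C x D has objects that are pairs (c, d).
Number of pairs = |Ob(C)| * |Ob(D)| = 25 * 4 = 100

100


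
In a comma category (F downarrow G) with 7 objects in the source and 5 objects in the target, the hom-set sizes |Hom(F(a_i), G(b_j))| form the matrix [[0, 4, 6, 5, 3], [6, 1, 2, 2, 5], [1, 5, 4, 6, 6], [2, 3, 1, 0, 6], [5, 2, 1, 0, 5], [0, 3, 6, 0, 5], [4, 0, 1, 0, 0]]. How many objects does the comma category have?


Objects of (F downarrow G) are triples (a, b, h: F(a)->G(b)).
The count equals the sum of all entries in the hom-matrix.
sum(row 0) = 18
sum(row 1) = 16
sum(row 2) = 22
sum(row 3) = 12
sum(row 4) = 13
sum(row 5) = 14
sum(row 6) = 5
Grand total = 100

100


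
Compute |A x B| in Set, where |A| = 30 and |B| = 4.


In Set, the product A x B is the Cartesian product.
By the universal property, |A x B| = |A| * |B|.
|A x B| = 30 * 4 = 120

120


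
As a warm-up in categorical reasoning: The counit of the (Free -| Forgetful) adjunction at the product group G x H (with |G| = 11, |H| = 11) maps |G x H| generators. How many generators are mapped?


The counit epsilon_K: F(U(K)) -> K of the Free-Forgetful adjunction
maps |K| generators of F(U(K)) into K. For K = G x H (the product group),
|G x H| = |G| * |H|.
Total generators mapped = 11 * 11 = 121.

121


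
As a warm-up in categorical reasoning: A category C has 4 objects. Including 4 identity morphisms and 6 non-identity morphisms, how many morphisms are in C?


Each object has an identity morphism, giving 4 identities.
Adding the 6 non-identity morphisms:
Total = 4 + 6 = 10

10


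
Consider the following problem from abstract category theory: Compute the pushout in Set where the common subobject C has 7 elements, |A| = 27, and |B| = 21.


The pushout A +_C B identifies the images of C in A and B.
|A +_C B| = |A| + |B| - |C| (for injections).
= 27 + 21 - 7 = 41

41


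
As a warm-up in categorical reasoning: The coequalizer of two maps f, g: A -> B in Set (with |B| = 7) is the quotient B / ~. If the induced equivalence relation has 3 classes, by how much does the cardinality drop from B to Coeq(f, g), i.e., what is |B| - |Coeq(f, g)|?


The coequalizer Coeq(f, g) = B / ~ has one element per equivalence class.
|B| = 7, |Coeq(f, g)| = 3.
|B| - |Coeq(f, g)| = 7 - 3 = 4.

4


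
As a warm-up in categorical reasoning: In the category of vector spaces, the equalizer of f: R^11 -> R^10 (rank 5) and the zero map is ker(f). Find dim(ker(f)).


The equalizer of f and the zero map is ker(f).
By the rank-nullity theorem: dim(ker(f)) = dim(domain) - rank(f).
dim(ker(f)) = 11 - 5 = 6

6


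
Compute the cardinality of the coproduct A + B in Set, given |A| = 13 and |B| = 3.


In Set, the coproduct A + B is the disjoint union.
|A + B| = |A| + |B| = 13 + 3 = 16

16


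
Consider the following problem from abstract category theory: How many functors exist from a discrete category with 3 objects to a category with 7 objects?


A functor from a discrete category C to D is determined by
where each object maps. Each of the 3 objects of C can map
to any of the 7 objects of D independently.
Number of functors = 7^3 = 343

343


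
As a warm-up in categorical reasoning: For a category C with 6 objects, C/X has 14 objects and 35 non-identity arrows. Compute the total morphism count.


In the slice category C/X, objects are morphisms to X.
Identity morphisms: 14 (one per object of C/X).
Non-identity morphisms: 35.
Total = 14 + 35 = 49

49


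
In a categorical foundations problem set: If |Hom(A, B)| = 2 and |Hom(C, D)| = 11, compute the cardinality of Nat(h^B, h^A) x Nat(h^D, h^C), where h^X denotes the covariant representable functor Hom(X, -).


By the Yoneda lemma, Nat(h^B, h^A) is isomorphic to Hom(A, B),
so |Nat(h^B, h^A)| = |Hom(A, B)| and |Nat(h^D, h^C)| = |Hom(C, D)|.
|Hom(A, B)| = 2, |Hom(C, D)| = 11.
|Nat(h^B, h^A) x Nat(h^D, h^C)| = 2 * 11 = 22

22


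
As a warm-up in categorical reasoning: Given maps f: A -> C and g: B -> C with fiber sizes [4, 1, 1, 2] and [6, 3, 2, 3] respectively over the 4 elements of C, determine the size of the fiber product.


The pullback A x_C B consists of pairs (a, b) with f(a) = g(b).
For each element c in C, the fiber product has |f^-1(c)| * |g^-1(c)| elements.
Summing over C: 4 * 6 + 1 * 3 + 1 * 2 + 2 * 3
= 24 + 3 + 2 + 6 = 35

35


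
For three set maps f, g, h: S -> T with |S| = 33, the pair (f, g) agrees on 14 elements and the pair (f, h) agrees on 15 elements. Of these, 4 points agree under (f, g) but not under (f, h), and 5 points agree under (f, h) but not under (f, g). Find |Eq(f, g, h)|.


Eq(f, g, h) is the triple-agreement set: points in S where all three
maps take the same value. Using inclusion-exclusion on the pairwise data:
Pair (f, g) agrees on 14 points; pair (f, h) on 15 points.
Points agreeing under (f, g) but not (f, h) = 4; under (f, h) but not (f, g) = 5.
Triple-agreement = agreement-in-(f, g) minus points that agree under (f, g) but not (f, h):
|Eq(f, g, h)| = 14 - 4 = 10
(cross-check via (f, h): 15 - 5 = 10.)

10


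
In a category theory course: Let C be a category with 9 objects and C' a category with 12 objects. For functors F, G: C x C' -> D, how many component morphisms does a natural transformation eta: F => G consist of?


A natural transformation eta: F => G assigns one component morphism per
object of the domain category.
The domain is the product category C x C', so
|Ob(C x C')| = |Ob(C)| * |Ob(C')| = 9 * 12 = 108.
Therefore eta has 108 component morphisms.

108


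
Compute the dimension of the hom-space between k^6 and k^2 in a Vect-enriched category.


In Vect-enriched categories, Hom(k^n, k^m) is the space of m x n matrices.
dim(Hom(k^6, k^2)) = 2 * 6 = 12

12


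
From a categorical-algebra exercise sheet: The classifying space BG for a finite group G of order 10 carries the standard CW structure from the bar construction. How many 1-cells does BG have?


In the bar-construction CW model of BG, the n-cells are indexed by
n-tuples [g_1|...|g_n] of non-identity elements of G (degenerate
simplices with some g_i = e do not contribute cells), so there are
(|G| - 1)^n n-cells.
For dim = 1 with |G| = 10:
cells = (10 - 1)^1 = 9^1 = 9

9


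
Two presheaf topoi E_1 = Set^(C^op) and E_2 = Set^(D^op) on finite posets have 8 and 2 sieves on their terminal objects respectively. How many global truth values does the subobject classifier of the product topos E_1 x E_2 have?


In a product of presheaf topoi E_1 x E_2, the subobject classifier
is Omega = Omega_1 x Omega_2 (componentwise), so
|Omega(top)| = |Omega_1(top_1)| * |Omega_2(top_2)|.
= 8 * 2 = 16.

16


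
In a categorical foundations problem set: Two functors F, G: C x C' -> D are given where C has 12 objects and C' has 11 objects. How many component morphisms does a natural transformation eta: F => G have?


A natural transformation eta: F => G assigns one component morphism per
object of the domain category.
The domain is the product category C x C', so
|Ob(C x C')| = |Ob(C)| * |Ob(C')| = 12 * 11 = 132.
Therefore eta has 132 component morphisms.

132


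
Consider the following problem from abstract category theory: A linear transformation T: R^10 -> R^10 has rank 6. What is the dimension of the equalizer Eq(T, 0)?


The equalizer of f and the zero map is ker(f).
By the rank-nullity theorem: dim(ker(f)) = dim(domain) - rank(f).
dim(ker(f)) = 10 - 6 = 4

4


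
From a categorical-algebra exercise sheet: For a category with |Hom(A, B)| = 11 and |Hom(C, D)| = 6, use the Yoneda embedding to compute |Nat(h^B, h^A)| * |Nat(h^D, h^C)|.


By the Yoneda lemma, Nat(h^B, h^A) is isomorphic to Hom(A, B),
so |Nat(h^B, h^A)| = |Hom(A, B)| and |Nat(h^D, h^C)| = |Hom(C, D)|.
|Hom(A, B)| = 11, |Hom(C, D)| = 6.
|Nat(h^B, h^A) x Nat(h^D, h^C)| = 11 * 6 = 66

66


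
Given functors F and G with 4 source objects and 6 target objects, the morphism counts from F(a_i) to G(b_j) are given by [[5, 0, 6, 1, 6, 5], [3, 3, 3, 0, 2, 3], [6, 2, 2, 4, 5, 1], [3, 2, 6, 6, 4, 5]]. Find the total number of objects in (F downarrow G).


Objects of (F downarrow G) are triples (a, b, h: F(a)->G(b)).
The count equals the sum of all entries in the hom-matrix.
sum(row 0) = 23
sum(row 1) = 14
sum(row 2) = 20
sum(row 3) = 26
Grand total = 83

83


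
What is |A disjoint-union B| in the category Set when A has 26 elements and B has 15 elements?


In Set, the coproduct A + B is the disjoint union.
|A + B| = |A| + |B| = 26 + 15 = 41

41


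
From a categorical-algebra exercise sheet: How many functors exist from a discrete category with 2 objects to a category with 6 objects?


A functor from a discrete category C to D is determined by
where each object maps. Each of the 2 objects of C can map
to any of the 6 objects of D independently.
Number of functors = 6^2 = 36

36


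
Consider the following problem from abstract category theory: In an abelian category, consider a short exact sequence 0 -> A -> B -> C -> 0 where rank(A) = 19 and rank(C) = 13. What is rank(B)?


For a short exact sequence 0 -> A -> B -> C -> 0,
rank is additive: rank(B) = rank(A) + rank(C).
rank(B) = 19 + 13 = 32

32


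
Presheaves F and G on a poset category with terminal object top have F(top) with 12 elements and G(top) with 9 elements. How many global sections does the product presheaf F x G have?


Global sections of a presheaf on a poset with terminal top satisfy
Gamma(H) ~ H(top). Presheaves admit pointwise products, so
(F x G)(top) = F(top) x G(top) (Cartesian product).
|Gamma(F x G)| = |F(top)| * |G(top)| = 12 * 9 = 108.

108


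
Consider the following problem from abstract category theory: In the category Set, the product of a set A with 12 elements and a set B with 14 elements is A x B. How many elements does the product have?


In Set, the product A x B is the Cartesian product.
By the universal property, |A x B| = |A| * |B|.
|A x B| = 12 * 14 = 168

168


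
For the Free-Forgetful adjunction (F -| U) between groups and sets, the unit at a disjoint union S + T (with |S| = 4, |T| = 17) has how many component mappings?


The unit eta_X: X -> U(F(X)) of the Free-Forgetful adjunction
maps each element of X to a generator of F(X). For X = S + T (disjoint
union in Set), |S + T| = |S| + |T|.
Total mappings = 4 + 17 = 21.

21


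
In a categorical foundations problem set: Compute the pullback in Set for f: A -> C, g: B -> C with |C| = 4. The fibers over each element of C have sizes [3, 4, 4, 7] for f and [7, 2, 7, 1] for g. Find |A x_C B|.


The pullback A x_C B consists of pairs (a, b) with f(a) = g(b).
For each element c in C, the fiber product has |f^-1(c)| * |g^-1(c)| elements.
Summing over C: 3 * 7 + 4 * 2 + 4 * 7 + 7 * 1
= 21 + 8 + 28 + 7 = 64

64


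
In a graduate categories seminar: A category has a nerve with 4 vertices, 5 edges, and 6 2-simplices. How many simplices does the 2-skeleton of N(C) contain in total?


The 2-skeleton of the nerve N(C) consists of simplices in dimensions 0, 1, 2:
  |N(C)_0| = 4 (objects)
  |N(C)_1| = 5 (morphisms)
  |N(C)_2| = 6 (composable pairs)
Total = 4 + 5 + 6 = 15

15


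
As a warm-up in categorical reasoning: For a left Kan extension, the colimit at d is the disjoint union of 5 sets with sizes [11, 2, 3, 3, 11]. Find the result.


Pointwise, the left Kan extension (Lan_F H)(d) is the colimit, indexed
by the comma category (F downarrow d), of H composed with the
projection (F downarrow d) -> C. Here that colimit is given
as a coproduct (disjoint union) of sets, so its cardinality is the
sum of the sizes of the summands.
Coproduct of sets with sizes: 11 + 2 + 3 + 3 + 11
= 30

30


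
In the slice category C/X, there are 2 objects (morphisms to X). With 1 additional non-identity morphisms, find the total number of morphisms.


In the slice category C/X, objects are morphisms to X.
Identity morphisms: 2 (one per object of C/X).
Non-identity morphisms: 1.
Total = 2 + 1 = 3

3


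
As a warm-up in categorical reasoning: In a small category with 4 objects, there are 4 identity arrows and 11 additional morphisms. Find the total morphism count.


Each object has an identity morphism, giving 4 identities.
Adding the 11 non-identity morphisms:
Total = 4 + 11 = 15

15


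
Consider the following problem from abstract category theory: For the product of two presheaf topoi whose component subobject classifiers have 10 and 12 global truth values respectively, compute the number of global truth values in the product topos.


In a product of presheaf topoi E_1 x E_2, the subobject classifier
is Omega = Omega_1 x Omega_2 (componentwise), so
|Omega(top)| = |Omega_1(top_1)| * |Omega_2(top_2)|.
= 10 * 12 = 120.

120


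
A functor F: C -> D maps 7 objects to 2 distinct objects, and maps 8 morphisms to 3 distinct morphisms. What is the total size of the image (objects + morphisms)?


The image of F consists of distinct objects and distinct morphisms.
|Im(F)| on objects = 2
|Im(F)| on morphisms = 3
Total image cardinality = 2 + 3 = 5

5


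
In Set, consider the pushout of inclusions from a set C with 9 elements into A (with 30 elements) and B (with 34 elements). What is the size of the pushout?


The pushout A +_C B identifies the images of C in A and B.
|A +_C B| = |A| + |B| - |C| (for injections).
= 30 + 34 - 9 = 55

55


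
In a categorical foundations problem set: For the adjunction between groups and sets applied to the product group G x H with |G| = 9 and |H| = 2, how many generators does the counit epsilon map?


The counit epsilon_K: F(U(K)) -> K of the Free-Forgetful adjunction
maps |K| generators of F(U(K)) into K. For K = G x H (the product group),
|G x H| = |G| * |H|.
Total generators mapped = 9 * 2 = 18.

18
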